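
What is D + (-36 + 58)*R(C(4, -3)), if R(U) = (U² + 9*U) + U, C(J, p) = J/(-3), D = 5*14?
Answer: -1658/9 ≈ -184.22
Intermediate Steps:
D = 70
C(J, p) = -J/3 (C(J, p) = J*(-⅓) = -J/3)
R(U) = U² + 10*U
D + (-36 + 58)*R(C(4, -3)) = 70 + (-36 + 58)*((-⅓*4)*(10 - ⅓*4)) = 70 + 22*(-4*(10 - 4/3)/3) = 70 + 22*(-4/3*26/3) = 70 + 22*(-104/9) = 70 - 2288/9 = -1658/9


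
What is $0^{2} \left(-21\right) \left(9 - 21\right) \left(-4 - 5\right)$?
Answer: $0$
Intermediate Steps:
$0^{2} \left(-21\right) \left(9 - 21\right) \left(-4 - 5\right) = 0 \left(-21\right) \left(\left(-12\right) \left(-9\right)\right) = 0 \cdot 108 = 0$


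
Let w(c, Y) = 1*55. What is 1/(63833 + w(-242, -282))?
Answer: 1/63888 ≈ 1.5652e-5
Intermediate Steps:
w(c, Y) = 55
1/(63833 + w(-242, -282)) = 1/(63833 + 55) = 1/63888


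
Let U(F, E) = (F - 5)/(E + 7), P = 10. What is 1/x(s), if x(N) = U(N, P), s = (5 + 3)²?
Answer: 17/59 ≈ 0.28814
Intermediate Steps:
U(F, E) = (-5 + F)/(7 + E)
s = 64 (s = 8² = 64)
x(N) = -5/17 + N/17 (x(N) = (-5 + N)/(7 + 10) = (-5 + N)/17 = -5/17 + N/17)
1/x(s) = 1/(-5/17 + (1/17)*64) = 1/(-5/17 + 64/17) = 1/(59/17) = 17/59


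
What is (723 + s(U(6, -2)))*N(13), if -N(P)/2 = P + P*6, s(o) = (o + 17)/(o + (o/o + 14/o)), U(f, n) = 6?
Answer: -264069/2 ≈ -1.3203e+5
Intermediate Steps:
s(o) = (17 + o)/(1 + o + 14/o) (s(o) = (17 + o)/(o + (1 + 14/o)) = (17 + o)/(1 + o + 14/o))
N(P) = -14*P (N(P) = -2*(P + P*6) = -2*(P + 6*P) = -14*P)
(723 + s(U(6, -2)))*N(13) = (723 + 6*(17 + 6)/(14 + 6 + 6**2))*(-14*13) = (723 + 6*23/(14 + 6 + 36))*(-182) = (723 + 6*23/56)*(-182) = (723 + 6*(1/56)*23)*(-182) = (723 + 69/28)*(-182) = (20313/28)*(-182) = -264069/2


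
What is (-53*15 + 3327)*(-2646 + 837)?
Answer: -4580388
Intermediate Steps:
(-53*15 + 3327)*(-2646 + 837) = (-795 + 3327)*(-1809) = 2532*(-1809) = -4580388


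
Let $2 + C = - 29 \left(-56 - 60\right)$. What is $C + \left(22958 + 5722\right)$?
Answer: $32042$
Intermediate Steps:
$C = 3362$ ($C = -2 - 29 \left(-56 - 60\right) = -2 - -3364 = -2 + 3364 = 3362$)
$C + \left(22958 + 5722\right) = 3362 + \left(22958 + 5722\right) = 3362 + 28680 = 32042$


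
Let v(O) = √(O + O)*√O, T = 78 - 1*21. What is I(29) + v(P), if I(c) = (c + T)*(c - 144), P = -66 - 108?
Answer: -9890 - 174*√2 ≈ -10136.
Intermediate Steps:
T = 57 (T = 78 - 21 = 57)
P = -174
v(O) = O*√2 (v(O) = √(2*O)*√O = (√2*√O)*√O = O*√2)
I(c) = (-144 + c)*(57 + c) (I(c) = (c + 57)*(c - 144) = (57 + c)*(-144 + c) = (-144 + c)*(57 + c))
I(29) + v(P) = (-8208 + 29² - 87*29) - 174*√2 = (-8208 + 841 - 2523) - 174*√2 = -9890 - 174*√2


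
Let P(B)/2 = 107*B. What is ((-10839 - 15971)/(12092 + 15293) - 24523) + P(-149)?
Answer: -308957455/5477 ≈ -56410.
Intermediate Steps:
P(B) = 214*B (P(B) = 2*(107*B) = 214*B)
((-10839 - 15971)/(12092 + 15293) - 24523) + P(-149) = ((-10839 - 15971)/(12092 + 15293) - 24523) + 214*(-149) = (-26810/27385 - 24523) - 31886 = (-26810*1/27385 - 24523) - 31886 = (-5362/5477 - 24523) - 31886 = -134317833/5477 - 31886 = -308957455/5477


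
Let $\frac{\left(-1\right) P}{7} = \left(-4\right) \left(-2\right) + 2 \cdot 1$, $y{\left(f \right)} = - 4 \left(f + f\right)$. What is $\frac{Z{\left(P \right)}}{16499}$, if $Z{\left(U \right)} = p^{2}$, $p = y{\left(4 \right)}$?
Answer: $\frac{1024}{16499} \approx 0.062064$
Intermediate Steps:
$y{\left(f \right)} = - 8 f$ ($y{\left(f \right)} = - 4 \cdot 2 f = - 8 f$)
$p = -32$ ($p = \left(-8\right) 4 = -32$)
$P = -70$ ($P = - 7 \left(\left(-4\right) \left(-2\right) + 2 \cdot 1\right) = - 7 \left(8 + 2\right) = \left(-7\right) 10 = -70$)
$Z{\left(U \right)} = 1024$ ($Z{\left(U \right)} = \left(-32\right)^{2} = 1024$)
$\frac{Z{\left(P \right)}}{16499} = \frac{1024}{16499}$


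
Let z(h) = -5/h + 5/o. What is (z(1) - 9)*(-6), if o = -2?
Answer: 99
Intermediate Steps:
z(h) = -5/2 - 5/h (z(h) = -5/h + 5/(-2) = -5/h + 5*(-½) = -5/h - 5/2 = -5/2 - 5/h)
(z(1) - 9)*(-6) = ((-5/2 - 5/1) - 9)*(-6) = ((-5/2 - 5*1) - 9)*(-6) = ((-5/2 - 5) - 9)*(-6) = (-15/2 - 9)*(-6) = -33/2*(-6) = 99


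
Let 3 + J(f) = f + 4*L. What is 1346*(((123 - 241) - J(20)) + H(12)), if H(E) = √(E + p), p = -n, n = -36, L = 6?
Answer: -214014 + 5384*√3 ≈ -2.0469e+5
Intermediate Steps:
J(f) = 21 + f (J(f) = -3 + (f + 4*6) = -3 + (f + 24) = -3 + (24 + f) = 21 + f)
p = 36 (p = -1*(-36) = 36)
H(E) = √(36 + E) (H(E) = √(E + 36) = √(36 + E))
1346*(((123 - 241) - J(20)) + H(12)) = 1346*(((123 - 241) - (21 + 20)) + √(36 + 12)) = 1346*((-118 - 1*41) + √48) = 1346*((-118 - 41) + 4*√3) = 1346*(-159 + 4*√3) = -214014 + 5384*√3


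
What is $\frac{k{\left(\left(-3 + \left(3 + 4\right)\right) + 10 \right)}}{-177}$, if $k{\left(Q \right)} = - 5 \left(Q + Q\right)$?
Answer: $\frac{140}{177} \approx 0.79096$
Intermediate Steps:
$k{\left(Q \right)} = - 10 Q$ ($k{\left(Q \right)} = - 5 \cdot 2 Q = - 10 Q$)
$\frac{k{\left(\left(-3 + \left(3 + 4\right)\right) + 10 \right)}}{-177} = \frac{\left(-10\right) \left(\left(-3 + \left(3 + 4\right)\right) + 10\right)}{-177} = - 10 \left(\left(-3 + 7\right) + 10\right) \left(- \frac{1}{177}\right) = - 10 \left(4 + 10\right) \left(- \frac{1}{177}\right) = \left(-10\right) 14 \left(- \frac{1}{177}\right) = \left(-140\right) \left(- \frac{1}{177}\right) = \frac{140}{177}$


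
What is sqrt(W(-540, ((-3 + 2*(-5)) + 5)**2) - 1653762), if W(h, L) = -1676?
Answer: I*sqrt(1655438) ≈ 1286.6*I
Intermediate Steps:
sqrt(W(-540, ((-3 + 2*(-5)) + 5)**2) - 1653762) = sqrt(-1676 - 1653762) = sqrt(-1655438) = I*sqrt(1655438)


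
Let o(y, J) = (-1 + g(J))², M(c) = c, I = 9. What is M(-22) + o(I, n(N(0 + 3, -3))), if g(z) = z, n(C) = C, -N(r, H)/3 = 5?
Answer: 234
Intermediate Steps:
N(r, H) = -15 (N(r, H) = -3*5 = -15)
o(y, J) = (-1 + J)²
M(-22) + o(I, n(N(0 + 3, -3))) = -22 + (-1 - 15)² = -22 + (-16)² = -22 + 256 = 234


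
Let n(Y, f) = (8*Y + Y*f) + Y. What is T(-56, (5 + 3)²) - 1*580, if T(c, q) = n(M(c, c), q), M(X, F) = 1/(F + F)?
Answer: -65033/112 ≈ -580.65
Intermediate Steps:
M(X, F) = 1/(2*F)
n(Y, f) = 9*Y + Y*f
T(c, q) = (9 + q)/(2*c) (T(c, q) = (1/(2*c))*(9 + q) = (9 + q)/(2*c))
T(-56, (5 + 3)²) - 1*580 = (½)*(9 + (5 + 3)²)/(-56) - 1*580 = (½)*(-1/56)*(9 + 8²) - 580 = (½)*(-1/56)*(9 + 64) - 580 = (½)*(-1/56)*73 - 580 = -73/112 - 580 = -65033/112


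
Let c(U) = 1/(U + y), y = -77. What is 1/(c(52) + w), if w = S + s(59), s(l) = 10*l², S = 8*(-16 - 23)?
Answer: 25/862449 ≈ 2.8987e-5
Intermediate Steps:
S = -312 (S = 8*(-39) = -312)
w = 34498 (w = -312 + 10*59² = -312 + 10*3481 = -312 + 34810 = 34498)
c(U) = 1/(-77 + U) (c(U) = 1/(U - 77) = 1/(-77 + U))
1/(c(52) + w) = 1/(1/(-77 + 52) + 34498) = 1/(1/(-25) + 34498) = 1/(-1/25 + 34498) = 1/(862449/25) = 25/862449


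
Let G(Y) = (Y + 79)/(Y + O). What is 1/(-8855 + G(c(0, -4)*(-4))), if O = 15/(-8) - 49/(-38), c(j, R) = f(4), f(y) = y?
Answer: -2521/22333031 ≈ -0.00011288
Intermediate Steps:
c(j, R) = 4
O = -89/152 (O = 15*(-⅛) - 49*(-1/38) = -15/8 + 49/38 = -89/152 ≈ -0.58553)
G(Y) = (79 + Y)/(-89/152 + Y) (G(Y) = (Y + 79)/(Y - 89/152) = (79 + Y)/(-89/152 + Y))
1/(-8855 + G(c(0, -4)*(-4))) = 1/(-8855 + 152*(79 + 4*(-4))/(-89 + 152*(4*(-4)))) = 1/(-8855 + 152*(79 - 16)/(-89 + 152*(-16))) = 1/(-8855 + 152*63/(-89 - 2432)) = 1/(-8855 + 152*63/(-2521)) = 1/(-8855 + 152*(-1/2521)*63) = 1/(-8855 - 9576/2521) = 1/(-22333031/2521) = -2521/22333031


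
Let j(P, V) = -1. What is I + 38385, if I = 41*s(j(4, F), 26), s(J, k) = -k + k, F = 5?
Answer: 38385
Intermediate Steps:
s(J, k) = 0
I = 0 (I = 41*0 = 0)
I + 38385 = 0 + 38385 = 38385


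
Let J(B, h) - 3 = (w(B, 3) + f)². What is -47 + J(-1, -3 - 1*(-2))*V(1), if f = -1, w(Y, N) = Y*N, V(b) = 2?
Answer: -9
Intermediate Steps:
w(Y, N) = N*Y
J(B, h) = 3 + (-1 + 3*B)² (J(B, h) = 3 + (3*B - 1)² = 3 + (-1 + 3*B)²)
-47 + J(-1, -3 - 1*(-2))*V(1) = -47 + (3 + (-1 + 3*(-1))²)*2 = -47 + (3 + (-1 - 3)²)*2 = -47 + (3 + (-4)²)*2 = -47 + (3 + 16)*2 = -47 + 19*2 = -47 + 38 = -9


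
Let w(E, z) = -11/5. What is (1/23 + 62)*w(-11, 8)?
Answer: -15697/115 ≈ -136.50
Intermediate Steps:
w(E, z) = -11/5 (w(E, z) = -11*1/5 = -11/5)
(1/23 + 62)*w(-11, 8) = (1/23 + 62)*(-11/5) = (1427/23)*(-11/5) = -15697/115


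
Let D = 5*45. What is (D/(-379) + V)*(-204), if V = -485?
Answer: 37544160/379 ≈ 99061.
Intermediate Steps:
D = 225
(D/(-379) + V)*(-204) = (225/(-379) - 485)*(-204) = (225*(-1/379) - 485)*(-204) = (-225/379 - 485)*(-204) = -184040/379*(-204) = 37544160/379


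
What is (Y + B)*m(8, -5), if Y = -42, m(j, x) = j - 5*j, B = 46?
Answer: -128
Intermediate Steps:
m(j, x) = -4*j
(Y + B)*m(8, -5) = (-42 + 46)*(-4*8) = 4*(-32) = -128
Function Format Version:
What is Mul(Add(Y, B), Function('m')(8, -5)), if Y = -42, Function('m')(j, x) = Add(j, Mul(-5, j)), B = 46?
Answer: -128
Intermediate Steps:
Function('m')(j, x) = Mul(-4, j)
Mul(Add(Y, B), Function('m')(8, -5)) = Mul(Add(-42, 46), Mul(-4, 8)) = Mul(4, -32) = -128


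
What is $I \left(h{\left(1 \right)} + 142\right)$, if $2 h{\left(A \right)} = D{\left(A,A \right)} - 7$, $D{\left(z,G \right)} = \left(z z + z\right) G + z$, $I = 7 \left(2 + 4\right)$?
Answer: $5880$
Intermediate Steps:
$I = 42$ ($I = 7 \cdot 6 = 42$)
$D{\left(z,G \right)} = z + G \left(z + z^{2}\right)$ ($D{\left(z,G \right)} = \left(z^{2} + z\right) G + z = \left(z + z^{2}\right) G + z = G \left(z + z^{2}\right) + z = z + G \left(z + z^{2}\right)$)
$h{\left(A \right)} = - \frac{7}{2} + \frac{A \left(1 + A + A^{2}\right)}{2}$ ($h{\left(A \right)} = \frac{A \left(1 + A + A A\right) - 7}{2} = \frac{A \left(1 + A + A^{2}\right) - 7}{2} = \frac{-7 + A \left(1 + A + A^{2}\right)}{2} = - \frac{7}{2} + \frac{A \left(1 + A + A^{2}\right)}{2}$)
$I \left(h{\left(1 \right)} + 142\right) = 42 \left(\left(- \frac{7}{2} + \frac{1}{2} \cdot 1 \left(1 + 1 + 1^{2}\right)\right) + 142\right) = 42 \left(\left(- \frac{7}{2} + \frac{1}{2} \cdot 1 \left(1 + 1 + 1\right)\right) + 142\right) = 42 \left(\left(- \frac{7}{2} + \frac{1}{2} \cdot 1 \cdot 3\right) + 142\right) = 42 \left(\left(- \frac{7}{2} + \frac{3}{2}\right) + 142\right) = 42 \left(-2 + 142\right) = 42 \cdot 140 = 5880$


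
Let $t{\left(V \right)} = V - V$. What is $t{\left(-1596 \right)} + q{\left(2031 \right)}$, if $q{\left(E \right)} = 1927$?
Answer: $1927$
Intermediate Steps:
$t{\left(V \right)} = 0$
$t{\left(-1596 \right)} + q{\left(2031 \right)} = 0 + 1927 = 1927$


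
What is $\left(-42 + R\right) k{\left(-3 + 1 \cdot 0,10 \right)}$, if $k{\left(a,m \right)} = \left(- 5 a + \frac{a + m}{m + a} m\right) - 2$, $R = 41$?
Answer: $-23$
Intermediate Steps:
$k{\left(a,m \right)} = -2 + m - 5 a$ ($k{\left(a,m \right)} = \left(- 5 a + \frac{a + m}{a + m} m\right) - 2 = \left(- 5 a + 1 m\right) - 2 = \left(- 5 a + m\right) - 2 = \left(m - 5 a\right) - 2 = -2 + m - 5 a$)
$\left(-42 + R\right) k{\left(-3 + 1 \cdot 0,10 \right)} = \left(-42 + 41\right) \left(-2 + 10 - 5 \left(-3 + 1 \cdot 0\right)\right) = - (-2 + 10 - 5 \left(-3 + 0\right)) = - (-2 + 10 - -15) = - (-2 + 10 + 15) = \left(-1\right) 23 = -23$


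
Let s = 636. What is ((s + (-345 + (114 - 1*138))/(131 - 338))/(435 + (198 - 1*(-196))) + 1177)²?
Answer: 504295649814784/363550489 ≈ 1.3871e+6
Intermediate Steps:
((s + (-345 + (114 - 1*138))/(131 - 338))/(435 + (198 - 1*(-196))) + 1177)² = ((636 + (-345 + (114 - 1*138))/(131 - 338))/(435 + (198 - 1*(-196))) + 1177)² = ((636 + (-345 + (114 - 138))/(-207))/(435 + (198 + 196)) + 1177)² = ((636 + (-345 - 24)*(-1/207))/(435 + 394) + 1177)² = ((636 - 369*(-1/207))/829 + 1177)² = ((636 + 41/23)*(1/829) + 1177)² = ((14669/23)*(1/829) + 1177)² = (14669/19067 + 1177)² = (22456528/19067)² = 504295649814784/363550489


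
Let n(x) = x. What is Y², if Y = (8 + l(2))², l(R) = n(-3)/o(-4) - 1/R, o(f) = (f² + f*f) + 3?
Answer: 72555348321/24010000 ≈ 3021.9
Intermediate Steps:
o(f) = 3 + 2*f² (o(f) = (f² + f²) + 3 = 2*f² + 3 = 3 + 2*f²)
l(R) = -3/35 - 1/R (l(R) = -3/(3 + 2*(-4)²) - 1/R = -3/(3 + 2*16) - 1/R = -3/(3 + 32) - 1/R = -3/35 - 1/R)
Y = 269361/4900 (Y = (8 + (-3/35 - 1/2))² = (8 + (-3/35 - 1*½))² = (8 + (-3/35 - ½))² = (8 - 41/70)² = (519/70)² = 269361/4900 ≈ 54.972)
Y² = (269361/4900)² = 72555348321/24010000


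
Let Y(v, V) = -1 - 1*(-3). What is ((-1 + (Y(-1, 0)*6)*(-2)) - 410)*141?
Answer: -61335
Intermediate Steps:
Y(v, V) = 2 (Y(v, V) = -1 + 3 = 2)
((-1 + (Y(-1, 0)*6)*(-2)) - 410)*141 = ((-1 + (2*6)*(-2)) - 410)*141 = ((-1 + 12*(-2)) - 410)*141 = ((-1 - 24) - 410)*141 = (-25 - 410)*141 = -435*141 = -61335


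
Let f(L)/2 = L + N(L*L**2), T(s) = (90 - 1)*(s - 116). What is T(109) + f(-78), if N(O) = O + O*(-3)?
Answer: 1897429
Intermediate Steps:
T(s) = -10324 + 89*s (T(s) = 89*(-116 + s) = -10324 + 89*s)
N(O) = -2*O (N(O) = O - 3*O = -2*O)
f(L) = -4*L**3 + 2*L (f(L) = 2*(L - 2*L*L**2) = 2*(L - 2*L**3) = -4*L**3 + 2*L)
T(109) + f(-78) = (-10324 + 89*109) + (-4*(-78)**3 + 2*(-78)) = (-10324 + 9701) + (-4*(-474552) - 156) = -623 + (1898208 - 156) = -623 + 1898052 = 1897429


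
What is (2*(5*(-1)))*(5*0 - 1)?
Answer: 10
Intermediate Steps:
(2*(5*(-1)))*(5*0 - 1) = (2*(-5))*(0 - 1) = -10*(-1) = 10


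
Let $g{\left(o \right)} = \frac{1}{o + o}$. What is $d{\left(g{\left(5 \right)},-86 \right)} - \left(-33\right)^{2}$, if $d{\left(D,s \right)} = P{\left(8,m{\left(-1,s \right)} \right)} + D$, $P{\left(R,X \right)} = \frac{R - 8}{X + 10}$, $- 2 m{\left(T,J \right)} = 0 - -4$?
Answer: $- \frac{10889}{10} \approx -1088.9$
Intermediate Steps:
$m{\left(T,J \right)} = -2$ ($m{\left(T,J \right)} = - \frac{0 - -4}{2} = - \frac{0 + 4}{2} = \left(- \frac{1}{2}\right) 4 = -2$)
$g{\left(o \right)} = \frac{1}{2 o}$
$P{\left(R,X \right)} = \frac{-8 + R}{10 + X}$
$d{\left(D,s \right)} = D$ ($d{\left(D,s \right)} = \frac{-8 + 8}{10 - 2} + D = \frac{1}{8} \cdot 0 + D = 0 + D = D$)
$d{\left(g{\left(5 \right)},-86 \right)} - \left(-33\right)^{2} = \frac{1}{2 \cdot 5} - \left(-33\right)^{2} = \frac{1}{2} \cdot \frac{1}{5} - 1089 = \frac{1}{10} - 1089 = - \frac{10889}{10}$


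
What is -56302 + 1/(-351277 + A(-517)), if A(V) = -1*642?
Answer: -19813743539/351919 ≈ -56302.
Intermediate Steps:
A(V) = -642
-56302 + 1/(-351277 + A(-517)) = -56302 + 1/(-351277 - 642) = -56302 + 1/(-351919) = -56302 - 1/351919 = -19813743539/351919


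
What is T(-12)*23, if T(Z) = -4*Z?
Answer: 1104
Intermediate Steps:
T(-12)*23 = -4*(-12)*23 = 48*23 = 1104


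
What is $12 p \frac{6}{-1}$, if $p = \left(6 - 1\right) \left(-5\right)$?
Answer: $1800$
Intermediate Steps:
$p = -25$ ($p = 5 \left(-5\right) = -25$)
$12 p \frac{6}{-1} = 12 \left(-25\right) \frac{6}{-1} = - 300 \cdot 6 \left(-1\right) = \left(-300\right) \left(-6\right) = 1800$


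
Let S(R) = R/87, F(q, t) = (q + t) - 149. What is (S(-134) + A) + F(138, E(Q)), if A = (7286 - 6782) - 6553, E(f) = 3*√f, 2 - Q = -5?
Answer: -527354/87 + 3*√7 ≈ -6053.6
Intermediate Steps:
Q = 7 (Q = 2 - 1*(-5) = 2 + 5 = 7)
F(q, t) = -149 + q + t
A = -6049 (A = 504 - 6553 = -6049)
S(R) = R/87 (S(R) = R*(1/87) = R/87)
(S(-134) + A) + F(138, E(Q)) = ((1/87)*(-134) - 6049) + (-149 + 138 + 3*√7) = (-134/87 - 6049) + (-11 + 3*√7) = -526397/87 + (-11 + 3*√7) = -527354/87 + 3*√7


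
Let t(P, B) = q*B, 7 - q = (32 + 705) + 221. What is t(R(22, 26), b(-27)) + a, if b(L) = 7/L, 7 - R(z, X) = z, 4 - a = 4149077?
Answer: -37339438/9 ≈ -4.1488e+6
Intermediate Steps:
a = -4149073 (a = 4 - 1*4149077 = 4 - 4149077 = -4149073)
R(z, X) = 7 - z
q = -951 (q = 7 - ((32 + 705) + 221) = 7 - (737 + 221) = 7 - 1*958 = 7 - 958 = -951)
t(P, B) = -951*B
t(R(22, 26), b(-27)) + a = -6657/(-27) - 4149073 = -6657*(-1)/27 - 4149073 = -951*(-7/27) - 4149073 = 2219/9 - 4149073 = -37339438/9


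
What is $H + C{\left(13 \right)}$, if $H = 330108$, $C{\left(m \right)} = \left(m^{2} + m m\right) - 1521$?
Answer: $328925$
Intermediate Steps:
$C{\left(m \right)} = -1521 + 2 m^{2}$ ($C{\left(m \right)} = \left(m^{2} + m^{2}\right) - 1521 = 2 m^{2} - 1521 = -1521 + 2 m^{2}$)
$H + C{\left(13 \right)} = 330108 - \left(1521 - 2 \cdot 13^{2}\right) = 330108 + \left(-1521 + 2 \cdot 169\right) = 330108 + \left(-1521 + 338\right) = 330108 - 1183 = 328925$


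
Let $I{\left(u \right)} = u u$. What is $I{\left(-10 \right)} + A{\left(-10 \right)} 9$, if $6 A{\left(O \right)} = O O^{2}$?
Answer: $-1400$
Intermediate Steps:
$I{\left(u \right)} = u^{2}$
$A{\left(O \right)} = \frac{O^{3}}{6}$ ($A{\left(O \right)} = \frac{O O^{2}}{6} = \frac{O^{3}}{6}$)
$I{\left(-10 \right)} + A{\left(-10 \right)} 9 = \left(-10\right)^{2} + \frac{\left(-10\right)^{3}}{6} \cdot 9 = 100 + \frac{1}{6} \left(-1000\right) 9 = 100 - 1500 = -1400$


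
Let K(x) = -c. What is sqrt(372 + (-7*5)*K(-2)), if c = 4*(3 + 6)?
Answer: 4*sqrt(102) ≈ 40.398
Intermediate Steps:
c = 36 (c = 4*9 = 36)
K(x) = -36 (K(x) = -1*36 = -36)
sqrt(372 + (-7*5)*K(-2)) = sqrt(372 - 7*5*(-36)) = sqrt(372 - 35*(-36)) = sqrt(372 + 1260) = sqrt(1632) = 4*sqrt(102)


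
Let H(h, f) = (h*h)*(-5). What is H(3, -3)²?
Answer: 2025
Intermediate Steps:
H(h, f) = -5*h² (H(h, f) = h²*(-5) = -5*h²)
H(3, -3)² = (-5*3²)² = (-5*9)² = (-45)² = 2025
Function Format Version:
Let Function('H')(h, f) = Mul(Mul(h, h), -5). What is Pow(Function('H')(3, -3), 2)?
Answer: 2025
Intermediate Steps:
Function('H')(h, f) = Mul(-5, Pow(h, 2)) (Function('H')(h, f) = Mul(Pow(h, 2), -5) = Mul(-5, Pow(h, 2)))
Pow(Function('H')(3, -3), 2) = Pow(Mul(-5, Pow(3, 2)), 2) = Pow(Mul(-5, 9), 2) = Pow(-45, 2) = 2025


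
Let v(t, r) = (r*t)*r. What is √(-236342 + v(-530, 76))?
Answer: I*√3297622 ≈ 1815.9*I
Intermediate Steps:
v(t, r) = t*r²
√(-236342 + v(-530, 76)) = √(-236342 - 530*76²) = √(-236342 - 530*5776) = √(-236342 - 3061280) = √(-3297622) = I*√3297622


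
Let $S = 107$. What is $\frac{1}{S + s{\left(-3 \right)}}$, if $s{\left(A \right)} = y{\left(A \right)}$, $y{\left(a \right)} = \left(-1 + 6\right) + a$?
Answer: $\frac{1}{109} \approx 0.0091743$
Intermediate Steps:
$y{\left(a \right)} = 5 + a$
$s{\left(A \right)} = 5 + A$
$\frac{1}{S + s{\left(-3 \right)}} = \frac{1}{107 + \left(5 - 3\right)} = \frac{1}{107 + 2} = \frac{1}{109}$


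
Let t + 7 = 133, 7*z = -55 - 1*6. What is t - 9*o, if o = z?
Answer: 1431/7 ≈ 204.43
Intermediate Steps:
z = -61/7 (z = (-55 - 1*6)/7 = (-55 - 6)/7 = (⅐)*(-61) = -61/7 ≈ -8.7143)
o = -61/7 ≈ -8.7143
t = 126 (t = -7 + 133 = 126)
t - 9*o = 126 - 9*(-61/7) = 126 + 549/7 = 1431/7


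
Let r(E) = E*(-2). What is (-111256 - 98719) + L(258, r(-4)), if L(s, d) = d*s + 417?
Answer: -207494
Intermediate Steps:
r(E) = -2*E
L(s, d) = 417 + d*s
(-111256 - 98719) + L(258, r(-4)) = (-111256 - 98719) + (417 - 2*(-4)*258) = -209975 + (417 + 8*258) = -209975 + (417 + 2064) = -209975 + 2481 = -207494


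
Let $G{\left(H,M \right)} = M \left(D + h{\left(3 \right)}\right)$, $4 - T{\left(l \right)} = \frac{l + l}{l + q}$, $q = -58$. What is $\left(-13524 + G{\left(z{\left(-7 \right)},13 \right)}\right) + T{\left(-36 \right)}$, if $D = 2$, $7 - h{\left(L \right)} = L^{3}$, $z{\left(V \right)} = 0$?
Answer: $- \frac{646474}{47} \approx -13755.0$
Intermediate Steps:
$h{\left(L \right)} = 7 - L^{3}$
$T{\left(l \right)} = 4 - \frac{2 l}{-58 + l}$ ($T{\left(l \right)} = 4 - \frac{l + l}{l - 58} = 4 - \frac{2 l}{-58 + l}$)
$G{\left(H,M \right)} = - 18 M$ ($G{\left(H,M \right)} = M \left(2 + \left(7 - 3^{3}\right)\right) = M \left(2 + \left(7 - 27\right)\right) = M \left(2 - 20\right) = M \left(-18\right) = - 18 M$)
$\left(-13524 + G{\left(z{\left(-7 \right)},13 \right)}\right) + T{\left(-36 \right)} = \left(-13524 - 234\right) + \frac{2 \left(-116 - 36\right)}{-58 - 36} = \left(-13524 - 234\right) + 2 \frac{1}{-94} \left(-152\right) = -13758 + 2 \left(- \frac{1}{94}\right) \left(-152\right) = -13758 + \frac{152}{47} = - \frac{646474}{47}$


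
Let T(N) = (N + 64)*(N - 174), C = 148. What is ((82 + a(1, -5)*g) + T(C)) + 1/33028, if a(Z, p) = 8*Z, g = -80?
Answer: -200479959/33028 ≈ -6070.0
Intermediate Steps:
T(N) = (-174 + N)*(64 + N) (T(N) = (64 + N)*(-174 + N) = (-174 + N)*(64 + N))
((82 + a(1, -5)*g) + T(C)) + 1/33028 = ((82 + (8*1)*(-80)) + (-11136 + 148² - 110*148)) + 1/33028 = ((82 + 8*(-80)) + (-11136 + 21904 - 16280)) + 1/33028 = ((82 - 640) - 5512) + 1/33028 = (-558 - 5512) + 1/33028 = -6070 + 1/33028 = -200479959/33028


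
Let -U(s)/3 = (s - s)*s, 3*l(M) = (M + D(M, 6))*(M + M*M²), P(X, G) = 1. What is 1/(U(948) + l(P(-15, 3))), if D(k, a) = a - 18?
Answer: -3/22 ≈ -0.13636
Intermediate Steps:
D(k, a) = -18 + a
l(M) = (-12 + M)*(M + M³)/3 (l(M) = ((M + (-18 + 6))*(M + M*M²))/3 = ((M - 12)*(M + M³))/3 = ((-12 + M)*(M + M³))/3 = (-12 + M)*(M + M³)/3)
U(s) = 0 (U(s) = -3*(s - s)*s = -0*s = -3*0 = 0)
1/(U(948) + l(P(-15, 3))) = 1/(0 + (⅓)*1*(-12 + 1 + 1³ - 12*1²)) = 1/(0 + (⅓)*1*(-12 + 1 + 1 - 12*1)) = 1/(0 + (⅓)*1*(-12 + 1 + 1 - 12)) = 1/(0 + (⅓)*1*(-22)) = 1/(0 - 22/3) = 1/(-22/3) = -3/22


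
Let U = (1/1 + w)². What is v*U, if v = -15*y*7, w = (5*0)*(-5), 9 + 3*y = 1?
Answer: 280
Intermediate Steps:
y = -8/3 (y = -3 + (⅓)*1 = -3 + ⅓ = -8/3 ≈ -2.6667)
w = 0 (w = 0*(-5) = 0)
U = 1 (U = (1/1 + 0)² = (1 + 0)² = 1² = 1)
v = 280 (v = -15*(-8/3)*7 = 40*7 = 280)
v*U = 280*1 = 280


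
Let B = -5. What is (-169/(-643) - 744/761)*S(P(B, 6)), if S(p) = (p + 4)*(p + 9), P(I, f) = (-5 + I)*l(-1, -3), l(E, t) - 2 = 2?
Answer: -390357828/489323 ≈ -797.75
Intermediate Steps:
l(E, t) = 4 (l(E, t) = 2 + 2 = 4)
P(I, f) = -20 + 4*I (P(I, f) = (-5 + I)*4 = -20 + 4*I)
S(p) = (4 + p)*(9 + p)
(-169/(-643) - 744/761)*S(P(B, 6)) = (-169/(-643) - 744/761)*(36 + (-20 + 4*(-5))² + 13*(-20 + 4*(-5))) = (-169*(-1/643) - 744*1/761)*(36 + (-20 - 20)² + 13*(-20 - 20)) = (169/643 - 744/761)*(36 + (-40)² + 13*(-40)) = -349783*(36 + 1600 - 520)/489323 = -349783/489323*1116 = -390357828/489323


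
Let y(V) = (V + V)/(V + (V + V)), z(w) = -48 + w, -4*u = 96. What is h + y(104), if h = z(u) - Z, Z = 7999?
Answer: -24211/3 ≈ -8070.3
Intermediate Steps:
u = -24 (u = -¼*96 = -24)
h = -8071 (h = (-48 - 24) - 1*7999 = -72 - 7999 = -8071)
y(V) = ⅔ (y(V) = (2*V)/(V + 2*V) = (2*V)/((3*V)) = (2*V)*(1/(3*V)) = ⅔)
h + y(104) = -8071 + ⅔ = -24211/3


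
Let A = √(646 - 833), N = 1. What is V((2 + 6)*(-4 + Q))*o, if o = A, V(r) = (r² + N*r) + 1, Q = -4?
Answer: 4033*I*√187 ≈ 55150.0*I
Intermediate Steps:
A = I*√187 (A = √(-187) = I*√187 ≈ 13.675*I)
V(r) = 1 + r + r² (V(r) = (r² + 1*r) + 1 = (r² + r) + 1 = (r + r²) + 1 = 1 + r + r²)
o = I*√187 ≈ 13.675*I
V((2 + 6)*(-4 + Q))*o = (1 + (2 + 6)*(-4 - 4) + ((2 + 6)*(-4 - 4))²)*(I*√187) = (1 + 8*(-8) + (8*(-8))²)*(I*√187) = (1 - 64 + (-64)²)*(I*√187) = (1 - 64 + 4096)*(I*√187) = 4033*(I*√187) = 4033*I*√187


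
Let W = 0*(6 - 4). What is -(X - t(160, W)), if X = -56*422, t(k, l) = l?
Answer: 23632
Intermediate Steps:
W = 0 (W = 0*2 = 0)
X = -23632
-(X - t(160, W)) = -(-23632 - 1*0) = -(-23632 + 0) = -1*(-23632) = 23632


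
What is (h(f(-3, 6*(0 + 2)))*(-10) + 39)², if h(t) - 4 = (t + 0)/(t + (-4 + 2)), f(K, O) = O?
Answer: 169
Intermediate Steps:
h(t) = 4 + t/(-2 + t) (h(t) = 4 + (t + 0)/(t + (-4 + 2)) = 4 + t/(t - 2) = 4 + t/(-2 + t))
(h(f(-3, 6*(0 + 2)))*(-10) + 39)² = (((-8 + 5*(6*(0 + 2)))/(-2 + 6*(0 + 2)))*(-10) + 39)² = (((-8 + 5*(6*2))/(-2 + 6*2))*(-10) + 39)² = (((-8 + 5*12)/(-2 + 12))*(-10) + 39)² = (((-8 + 60)/10)*(-10) + 39)² = (((⅒)*52)*(-10) + 39)² = ((26/5)*(-10) + 39)² = (-52 + 39)² = (-13)² = 169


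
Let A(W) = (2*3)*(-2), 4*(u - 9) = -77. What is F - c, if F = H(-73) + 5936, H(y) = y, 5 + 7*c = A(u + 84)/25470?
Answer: 174240272/29715 ≈ 5863.7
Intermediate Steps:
u = -41/4 (u = 9 + (¼)*(-77) = 9 - 77/4 = -41/4 ≈ -10.250)
A(W) = -12 (A(W) = 6*(-2) = -12)
c = -21227/29715 (c = -5/7 + (-12/25470)/7 = -5/7 + (-12*1/25470)/7 = -5/7 + (⅐)*(-2/4245) = -5/7 - 2/29715 = -21227/29715 ≈ -0.71435)
F = 5863 (F = -73 + 5936 = 5863)
F - c = 5863 - 1*(-21227/29715) = 5863 + 21227/29715 = 174240272/29715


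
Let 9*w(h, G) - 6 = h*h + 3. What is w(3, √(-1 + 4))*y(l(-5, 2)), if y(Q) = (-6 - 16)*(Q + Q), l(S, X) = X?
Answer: -176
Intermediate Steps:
w(h, G) = 1 + h²/9 (w(h, G) = ⅔ + (h*h + 3)/9 = ⅔ + (h² + 3)/9 = ⅔ + (3 + h²)/9 = ⅔ + (⅓ + h²/9) = 1 + h²/9)
y(Q) = -44*Q
w(3, √(-1 + 4))*y(l(-5, 2)) = (1 + (⅑)*3²)*(-44*2) = (1 + (⅑)*9)*(-88) = (1 + 1)*(-88) = 2*(-88) = -176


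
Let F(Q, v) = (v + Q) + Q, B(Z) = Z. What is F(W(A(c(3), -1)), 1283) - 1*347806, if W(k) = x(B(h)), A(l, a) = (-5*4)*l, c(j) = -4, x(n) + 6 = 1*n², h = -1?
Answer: -346533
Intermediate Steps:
x(n) = -6 + n² (x(n) = -6 + 1*n² = -6 + n²)
A(l, a) = -20*l
W(k) = -5 (W(k) = -6 + (-1)² = -6 + 1 = -5)
F(Q, v) = v + 2*Q (F(Q, v) = (Q + v) + Q = v + 2*Q)
F(W(A(c(3), -1)), 1283) - 1*347806 = (1283 + 2*(-5)) - 1*347806 = (1283 - 10) - 347806 = 1273 - 347806 = -346533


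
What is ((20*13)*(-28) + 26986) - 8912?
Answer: 10794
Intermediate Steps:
((20*13)*(-28) + 26986) - 8912 = (260*(-28) + 26986) - 8912 = (-7280 + 26986) - 8912 = 19706 - 8912 = 10794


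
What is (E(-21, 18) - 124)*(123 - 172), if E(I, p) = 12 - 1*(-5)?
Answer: 5243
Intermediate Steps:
E(I, p) = 17 (E(I, p) = 12 + 5 = 17)
(E(-21, 18) - 124)*(123 - 172) = (17 - 124)*(123 - 172) = -107*(-49) = 5243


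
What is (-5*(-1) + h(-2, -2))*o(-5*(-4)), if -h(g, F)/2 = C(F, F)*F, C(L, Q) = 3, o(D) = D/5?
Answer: 68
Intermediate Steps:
o(D) = D/5 (o(D) = D*(⅕) = D/5)
h(g, F) = -6*F
(-5*(-1) + h(-2, -2))*o(-5*(-4)) = (-5*(-1) - 6*(-2))*((-5*(-4))/5) = (5 + 12)*((⅕)*20) = 17*4 = 68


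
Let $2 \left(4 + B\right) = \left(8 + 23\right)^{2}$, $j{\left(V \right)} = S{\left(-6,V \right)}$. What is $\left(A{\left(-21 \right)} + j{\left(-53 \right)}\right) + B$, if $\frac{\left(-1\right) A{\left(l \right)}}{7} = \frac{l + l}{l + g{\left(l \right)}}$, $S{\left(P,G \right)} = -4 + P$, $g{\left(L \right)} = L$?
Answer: $\frac{919}{2} \approx 459.5$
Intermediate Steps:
$A{\left(l \right)} = -7$ ($A{\left(l \right)} = - 7 \frac{l + l}{l + l} = - 7 \frac{2 l}{2 l} = - 7 \cdot 2 l \frac{1}{2 l} = \left(-7\right) 1 = -7$)
$j{\left(V \right)} = -10$ ($j{\left(V \right)} = -4 - 6 = -10$)
$B = \frac{953}{2}$ ($B = -4 + \frac{\left(8 + 23\right)^{2}}{2} = -4 + \frac{31^{2}}{2} = -4 + \frac{1}{2} \cdot 961 = -4 + \frac{961}{2} = \frac{953}{2} \approx 476.5$)
$\left(A{\left(-21 \right)} + j{\left(-53 \right)}\right) + B = \left(-7 - 10\right) + \frac{953}{2} = -17 + \frac{953}{2} = \frac{919}{2}$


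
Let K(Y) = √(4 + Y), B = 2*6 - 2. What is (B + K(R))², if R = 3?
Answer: (10 + √7)² ≈ 159.92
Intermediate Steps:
B = 10 (B = 12 - 2 = 10)
(B + K(R))² = (10 + √(4 + 3))² = (10 + √7)²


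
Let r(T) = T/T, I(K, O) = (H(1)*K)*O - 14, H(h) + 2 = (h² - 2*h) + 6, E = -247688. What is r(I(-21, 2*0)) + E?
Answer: -247687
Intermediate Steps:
H(h) = 4 + h² - 2*h (H(h) = -2 + ((h² - 2*h) + 6) = -2 + (6 + h² - 2*h) = 4 + h² - 2*h)
I(K, O) = -14 + 3*K*O (I(K, O) = ((4 + 1² - 2*1)*K)*O - 14 = ((4 + 1 - 2)*K)*O - 14 = (3*K)*O - 14 = 3*K*O - 14 = -14 + 3*K*O)
r(T) = 1
r(I(-21, 2*0)) + E = 1 - 247688 = -247687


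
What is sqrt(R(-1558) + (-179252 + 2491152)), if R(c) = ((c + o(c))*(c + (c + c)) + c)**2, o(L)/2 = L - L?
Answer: 232*sqrt(984805619) ≈ 7.2805e+6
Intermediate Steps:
o(L) = 0 (o(L) = 2*(L - L) = 2*0 = 0)
R(c) = (c + 3*c**2)**2 (R(c) = ((c + 0)*(c + (c + c)) + c)**2 = (c*(c + 2*c) + c)**2 = (c*(3*c) + c)**2 = (3*c**2 + c)**2 = (c + 3*c**2)**2)
sqrt(R(-1558) + (-179252 + 2491152)) = sqrt((-1558)**2*(1 + 3*(-1558))**2 + (-179252 + 2491152)) = sqrt(2427364*(1 - 4674)**2 + 2311900) = sqrt(2427364*(-4673)**2 + 2311900) = sqrt(2427364*21836929 + 2311900) = sqrt(53006175325156 + 2311900) = sqrt(53006177637056) = 232*sqrt(984805619)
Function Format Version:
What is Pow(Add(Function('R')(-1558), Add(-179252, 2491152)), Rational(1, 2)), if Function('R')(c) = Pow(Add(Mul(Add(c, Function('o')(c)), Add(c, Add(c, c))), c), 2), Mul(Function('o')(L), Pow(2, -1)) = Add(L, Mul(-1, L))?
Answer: Mul(232, Pow(984805619, Rational(1, 2))) ≈ 7.2805e+6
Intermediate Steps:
Function('o')(L) = 0 (Function('o')(L) = Mul(2, Add(L, Mul(-1, L))) = Mul(2, 0) = 0)
Function('R')(c) = Pow(Add(c, Mul(3, Pow(c, 2))), 2) (Function('R')(c) = Pow(Add(Mul(Add(c, 0), Add(c, Add(c, c))), c), 2) = Pow(Add(Mul(c, Add(c, Mul(2, c))), c), 2) = Pow(Add(Mul(c, Mul(3, c)), c), 2) = Pow(Add(Mul(3, Pow(c, 2)), c), 2) = Pow(Add(c, Mul(3, Pow(c, 2))), 2))
Pow(Add(Function('R')(-1558), Add(-179252, 2491152)), Rational(1, 2)) = Pow(Add(Mul(Pow(-1558, 2), Pow(Add(1, Mul(3, -1558)), 2)), Add(-179252, 2491152)), Rational(1, 2)) = Pow(Add(Mul(2427364, Pow(Add(1, -4674), 2)), 2311900), Rational(1, 2)) = Pow(Add(Mul(2427364, Pow(-4673, 2)), 2311900), Rational(1, 2)) = Pow(Add(Mul(2427364, 21836929), 2311900), Rational(1, 2)) = Pow(Add(53006175325156, 2311900), Rational(1, 2)) = Pow(53006177637056, Rational(1, 2)) = Mul(232, Pow(984805619, Rational(1, 2)))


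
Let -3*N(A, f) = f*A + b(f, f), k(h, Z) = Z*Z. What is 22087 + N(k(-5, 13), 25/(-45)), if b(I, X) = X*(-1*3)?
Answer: 597179/27 ≈ 22118.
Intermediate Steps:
k(h, Z) = Z**2
b(I, X) = -3*X (b(I, X) = X*(-3) = -3*X)
N(A, f) = f - A*f/3 (N(A, f) = -(f*A - 3*f)/3 = -(A*f - 3*f)/3 = -(-3*f + A*f)/3 = f - A*f/3)
22087 + N(k(-5, 13), 25/(-45)) = 22087 + (25/(-45))*(3 - 1*13**2)/3 = 22087 + (25*(-1/45))*(3 - 1*169)/3 = 22087 + (1/3)*(-5/9)*(3 - 169) = 22087 + (1/3)*(-5/9)*(-166) = 22087 + 830/27 = 597179/27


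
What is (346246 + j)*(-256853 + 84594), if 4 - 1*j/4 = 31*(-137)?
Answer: -62573081750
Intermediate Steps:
j = 17004 (j = 16 - 124*(-137) = 16 - 4*(-4247) = 16 + 16988 = 17004)
(346246 + j)*(-256853 + 84594) = (346246 + 17004)*(-256853 + 84594) = 363250*(-172259) = -62573081750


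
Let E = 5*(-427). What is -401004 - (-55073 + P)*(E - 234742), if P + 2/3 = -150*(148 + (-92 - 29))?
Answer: -14005437793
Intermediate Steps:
E = -2135
P = -12152/3 (P = -⅔ - 150*(148 + (-92 - 29)) = -⅔ - 150*(148 - 121) = -⅔ - 150*27 = -⅔ - 4050 = -12152/3 ≈ -4050.7)
-401004 - (-55073 + P)*(E - 234742) = -401004 - (-55073 - 12152/3)*(-2135 - 234742) = -401004 - (-177371)*(-236877)/3 = -401004 - 1*14005036789 = -401004 - 14005036789 = -14005437793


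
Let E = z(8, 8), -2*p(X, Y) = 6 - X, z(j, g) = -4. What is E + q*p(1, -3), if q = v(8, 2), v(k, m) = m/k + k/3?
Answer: -271/24 ≈ -11.292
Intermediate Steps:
p(X, Y) = -3 + X/2 (p(X, Y) = -(6 - X)/2 = -3 + X/2)
v(k, m) = k/3 + m/k (v(k, m) = m/k + k*(1/3) = m/k + k/3 = k/3 + m/k)
E = -4
q = 35/12 (q = (1/3)*8 + 2/8 = 8/3 + 2*(1/8) = 8/3 + 1/4 = 35/12 ≈ 2.9167)
E + q*p(1, -3) = -4 + 35*(-3 + (1/2)*1)/12 = -4 + 35*(-3 + 1/2)/12 = -4 + (35/12)*(-5/2) = -4 - 175/24 = -271/24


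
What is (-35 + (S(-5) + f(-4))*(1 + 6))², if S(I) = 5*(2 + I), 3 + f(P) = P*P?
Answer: 2401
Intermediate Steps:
f(P) = -3 + P² (f(P) = -3 + P*P = -3 + P²)
S(I) = 10 + 5*I
(-35 + (S(-5) + f(-4))*(1 + 6))² = (-35 + ((10 + 5*(-5)) + (-3 + (-4)²))*(1 + 6))² = (-35 + ((10 - 25) + (-3 + 16))*7)² = (-35 + (-15 + 13)*7)² = (-35 - 2*7)² = (-35 - 14)² = (-49)² = 2401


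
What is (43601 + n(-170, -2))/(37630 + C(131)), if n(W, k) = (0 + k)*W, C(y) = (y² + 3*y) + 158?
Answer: 43941/55342 ≈ 0.79399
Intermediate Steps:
C(y) = 158 + y² + 3*y
n(W, k) = W*k (n(W, k) = k*W = W*k)
(43601 + n(-170, -2))/(37630 + C(131)) = (43601 - 170*(-2))/(37630 + (158 + 131² + 3*131)) = (43601 + 340)/(37630 + (158 + 17161 + 393)) = 43941/(37630 + 17712) = 43941/55342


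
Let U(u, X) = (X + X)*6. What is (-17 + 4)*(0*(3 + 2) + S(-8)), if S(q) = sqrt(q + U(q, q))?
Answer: -26*I*sqrt(26) ≈ -132.57*I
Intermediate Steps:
U(u, X) = 12*X (U(u, X) = (2*X)*6 = 12*X)
S(q) = sqrt(13)*sqrt(q) (S(q) = sqrt(q + 12*q) = sqrt(13*q) = sqrt(13)*sqrt(q))
(-17 + 4)*(0*(3 + 2) + S(-8)) = (-17 + 4)*(0*(3 + 2) + sqrt(13)*sqrt(-8)) = -13*(0*5 + sqrt(13)*(2*I*sqrt(2))) = -13*(0 + 2*I*sqrt(26)) = -26*I*sqrt(26)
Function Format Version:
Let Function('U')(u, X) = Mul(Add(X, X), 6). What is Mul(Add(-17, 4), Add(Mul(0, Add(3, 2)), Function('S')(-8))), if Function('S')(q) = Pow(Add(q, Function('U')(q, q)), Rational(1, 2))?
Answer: Mul(-26, I, Pow(26, Rational(1, 2))) ≈ Mul(-132.57, I)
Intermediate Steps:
Function('U')(u, X) = Mul(12, X) (Function('U')(u, X) = Mul(Mul(2, X), 6) = Mul(12, X))
Function('S')(q) = Mul(Pow(13, Rational(1, 2)), Pow(q, Rational(1, 2))) (Function('S')(q) = Pow(Add(q, Mul(12, q)), Rational(1, 2)) = Pow(Mul(13, q), Rational(1, 2)) = Mul(Pow(13, Rational(1, 2)), Pow(q, Rational(1, 2))))
Mul(Add(-17, 4), Add(Mul(0, Add(3, 2)), Function('S')(-8))) = Mul(Add(-17, 4), Add(Mul(0, Add(3, 2)), Mul(Pow(13, Rational(1, 2)), Pow(-8, Rational(1, 2))))) = Mul(-13, Add(Mul(0, 5), Mul(Pow(13, Rational(1, 2)), Mul(2, I, Pow(2, Rational(1, 2)))))) = Mul(-13, Add(0, Mul(2, I, Pow(26, Rational(1, 2))))) = Mul(-13, Mul(2, I, Pow(26, Rational(1, 2)))) = Mul(-26, I, Pow(26, Rational(1, 2)))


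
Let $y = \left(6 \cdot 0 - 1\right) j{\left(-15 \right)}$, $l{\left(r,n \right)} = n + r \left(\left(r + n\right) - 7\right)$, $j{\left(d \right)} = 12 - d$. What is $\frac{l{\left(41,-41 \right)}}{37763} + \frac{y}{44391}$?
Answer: $- \frac{5193283}{558779111} \approx -0.009294$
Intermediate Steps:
$l{\left(r,n \right)} = n + r \left(-7 + n + r\right)$ ($l{\left(r,n \right)} = n + r \left(\left(n + r\right) - 7\right) = n + r \left(-7 + n + r\right)$)
$y = -27$ ($y = \left(6 \cdot 0 - 1\right) \left(12 - -15\right) = \left(0 - 1\right) \left(12 + 15\right) = \left(-1\right) 27 = -27$)
$\frac{l{\left(41,-41 \right)}}{37763} + \frac{y}{44391} = \frac{-41 + 41^{2} - 287 - 1681}{37763} - \frac{27}{44391} = \left(-41 + 1681 - 287 - 1681\right) \frac{1}{37763} - \frac{9}{14797} = \left(-328\right) \frac{1}{37763} - \frac{9}{14797} = - \frac{328}{37763} - \frac{9}{14797} = - \frac{5193283}{558779111}$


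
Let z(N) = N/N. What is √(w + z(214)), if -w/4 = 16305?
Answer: 77*I*√11 ≈ 255.38*I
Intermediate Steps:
w = -65220 (w = -4*16305 = -65220)
z(N) = 1
√(w + z(214)) = √(-65220 + 1) = √(-65219) = 77*I*√11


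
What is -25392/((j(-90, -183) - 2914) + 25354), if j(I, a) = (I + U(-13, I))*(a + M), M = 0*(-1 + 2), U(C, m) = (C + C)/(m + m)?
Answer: -761760/1166507 ≈ -0.65303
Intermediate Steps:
U(C, m) = C/m (U(C, m) = (2*C)/((2*m)) = (2*C)*(1/(2*m)) = C/m)
M = 0 (M = 0*1 = 0)
j(I, a) = a*(I - 13/I) (j(I, a) = (I - 13/I)*(a + 0) = (I - 13/I)*a = a*(I - 13/I))
-25392/((j(-90, -183) - 2914) + 25354) = -25392/((-183*(-13 + (-90)²)/(-90) - 2914) + 25354) = -25392/((-183*(-1/90)*(-13 + 8100) - 2914) + 25354) = -25392/((-183*(-1/90)*8087 - 2914) + 25354) = -25392/((493307/30 - 2914) + 25354) = -25392/(405887/30 + 25354) = -25392/1166507/30 = -25392*30/1166507 = -761760/1166507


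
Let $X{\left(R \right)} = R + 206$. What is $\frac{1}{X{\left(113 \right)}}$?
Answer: $\frac{1}{319} \approx 0.0031348$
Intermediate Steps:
$X{\left(R \right)} = 206 + R$
$\frac{1}{X{\left(113 \right)}} = \frac{1}{206 + 113} = \frac{1}{319}$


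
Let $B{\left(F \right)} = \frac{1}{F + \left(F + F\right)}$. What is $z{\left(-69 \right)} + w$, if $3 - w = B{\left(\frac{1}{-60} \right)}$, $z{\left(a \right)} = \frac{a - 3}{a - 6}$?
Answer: $\frac{599}{25} \approx 23.96$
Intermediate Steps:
$z{\left(a \right)} = \frac{-3 + a}{-6 + a}$
$B{\left(F \right)} = \frac{1}{3 F}$ ($B{\left(F \right)} = \frac{1}{F + 2 F} = \frac{1}{3 F}$)
$w = 23$ ($w = 3 - \frac{1}{3 \frac{1}{-60}} = 3 - \frac{1}{3 \left(- \frac{1}{60}\right)} = 3 - \frac{1}{3} \left(-60\right) = 3 - -20 = 3 + 20 = 23$)
$z{\left(-69 \right)} + w = \frac{-3 - 69}{-6 - 69} + 23 = \frac{1}{-75} \left(-72\right) + 23 = \left(- \frac{1}{75}\right) \left(-72\right) + 23 = \frac{24}{25} + 23 = \frac{599}{25}$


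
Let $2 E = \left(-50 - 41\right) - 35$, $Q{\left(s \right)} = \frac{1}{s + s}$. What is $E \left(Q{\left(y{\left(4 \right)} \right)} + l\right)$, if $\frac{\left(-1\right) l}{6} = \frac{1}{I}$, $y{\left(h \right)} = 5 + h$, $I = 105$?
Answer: $\frac{1}{10} \approx 0.1$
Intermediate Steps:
$Q{\left(s \right)} = \frac{1}{2 s}$
$l = - \frac{2}{35}$ ($l = - \frac{6}{105} = \left(-6\right) \frac{1}{105} = - \frac{2}{35} \approx -0.057143$)
$E = -63$ ($E = \frac{\left(-50 - 41\right) - 35}{2} = \frac{-91 - 35}{2} = \frac{1}{2} \left(-126\right) = -63$)
$E \left(Q{\left(y{\left(4 \right)} \right)} + l\right) = - 63 \left(\frac{1}{2 \left(5 + 4\right)} - \frac{2}{35}\right) = - 63 \left(\frac{1}{2 \cdot 9} - \frac{2}{35}\right) = - 63 \left(\frac{1}{2} \cdot \frac{1}{9} - \frac{2}{35}\right) = - 63 \left(\frac{1}{18} - \frac{2}{35}\right) = \left(-63\right) \left(- \frac{1}{630}\right) = \frac{1}{10}$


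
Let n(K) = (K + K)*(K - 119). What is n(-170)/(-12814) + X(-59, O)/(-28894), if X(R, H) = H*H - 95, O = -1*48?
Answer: -1433715283/185123858 ≈ -7.7446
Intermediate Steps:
n(K) = 2*K*(-119 + K) (n(K) = (2*K)*(-119 + K) = 2*K*(-119 + K))
O = -48
X(R, H) = -95 + H² (X(R, H) = H² - 95 = -95 + H²)
n(-170)/(-12814) + X(-59, O)/(-28894) = (2*(-170)*(-119 - 170))/(-12814) + (-95 + (-48)²)/(-28894) = (2*(-170)*(-289))*(-1/12814) + (-95 + 2304)*(-1/28894) = 98260*(-1/12814) + 2209*(-1/28894) = -49130/6407 - 2209/28894 = -1433715283/185123858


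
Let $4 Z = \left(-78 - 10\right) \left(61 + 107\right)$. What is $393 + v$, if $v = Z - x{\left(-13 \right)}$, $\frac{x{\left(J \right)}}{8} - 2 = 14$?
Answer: $-3431$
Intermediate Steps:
$x{\left(J \right)} = 128$ ($x{\left(J \right)} = 16 + 8 \cdot 14 = 16 + 112 = 128$)
$Z = -3696$ ($Z = \frac{\left(-78 - 10\right) \left(61 + 107\right)}{4} = \frac{\left(-88\right) 168}{4} = \frac{1}{4} \left(-14784\right) = -3696$)
$v = -3824$ ($v = -3696 - 128 = -3824$)
$393 + v = 393 - 3824 = -3431$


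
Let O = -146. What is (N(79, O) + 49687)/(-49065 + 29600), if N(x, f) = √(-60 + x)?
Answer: -49687/19465 - √19/19465 ≈ -2.5529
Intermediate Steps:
(N(79, O) + 49687)/(-49065 + 29600) = (√(-60 + 79) + 49687)/(-49065 + 29600) = (√19 + 49687)/(-19465) = (49687 + √19)*(-1/19465) = -49687/19465 - √19/19465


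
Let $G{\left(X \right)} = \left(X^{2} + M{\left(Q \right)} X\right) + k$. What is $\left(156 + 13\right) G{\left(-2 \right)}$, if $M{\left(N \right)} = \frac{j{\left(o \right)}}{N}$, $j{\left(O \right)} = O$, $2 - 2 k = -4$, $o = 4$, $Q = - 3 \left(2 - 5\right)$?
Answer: $\frac{9295}{9} \approx 1032.8$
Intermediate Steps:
$Q = 9$ ($Q = \left(-3\right) \left(-3\right) = 9$)
$k = 3$ ($k = 1 - -2 = 1 + 2 = 3$)
$M{\left(N \right)} = \frac{4}{N}$
$G{\left(X \right)} = 3 + X^{2} + \frac{4 X}{9}$ ($G{\left(X \right)} = \left(X^{2} + \frac{4}{9} X\right) + 3 = \left(X^{2} + 4 \cdot \frac{1}{9} X\right) + 3 = \left(X^{2} + \frac{4 X}{9}\right) + 3 = 3 + X^{2} + \frac{4 X}{9}$)
$\left(156 + 13\right) G{\left(-2 \right)} = \left(156 + 13\right) \left(3 + \left(-2\right)^{2} + \frac{4}{9} \left(-2\right)\right) = 169 \left(3 + 4 - \frac{8}{9}\right) = 169 \cdot \frac{55}{9} = \frac{9295}{9}$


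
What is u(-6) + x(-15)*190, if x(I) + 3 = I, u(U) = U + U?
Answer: -3432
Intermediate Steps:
u(U) = 2*U
x(I) = -3 + I
u(-6) + x(-15)*190 = 2*(-6) + (-3 - 15)*190 = -12 - 18*190 = -12 - 3420 = -3432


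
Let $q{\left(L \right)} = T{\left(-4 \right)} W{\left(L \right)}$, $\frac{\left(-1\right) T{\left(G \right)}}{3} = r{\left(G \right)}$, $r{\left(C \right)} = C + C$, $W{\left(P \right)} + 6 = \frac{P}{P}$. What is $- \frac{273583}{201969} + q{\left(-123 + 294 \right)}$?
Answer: $- \frac{24509863}{201969} \approx -121.35$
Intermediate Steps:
$W{\left(P \right)} = -5$ ($W{\left(P \right)} = -6 + \frac{P}{P} = -6 + 1 = -5$)
$r{\left(C \right)} = 2 C$
$T{\left(G \right)} = - 6 G$ ($T{\left(G \right)} = - 3 \cdot 2 G = - 6 G$)
$q{\left(L \right)} = -120$ ($q{\left(L \right)} = \left(-6\right) \left(-4\right) \left(-5\right) = 24 \left(-5\right) = -120$)
$- \frac{273583}{201969} + q{\left(-123 + 294 \right)} = - \frac{273583}{201969} - 120 = - \frac{24509863}{201969}$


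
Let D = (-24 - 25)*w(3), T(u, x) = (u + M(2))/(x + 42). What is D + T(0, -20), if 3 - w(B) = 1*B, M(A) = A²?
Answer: 2/11 ≈ 0.18182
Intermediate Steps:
w(B) = 3 - B
T(u, x) = (4 + u)/(42 + x) (T(u, x) = (u + 2²)/(x + 42) = (u + 4)/(42 + x) = (4 + u)/(42 + x))
D = 0 (D = (-24 - 25)*(3 - 1*3) = -49*(3 - 3) = -49*0 = 0)
D + T(0, -20) = 0 + (4 + 0)/(42 - 20) = 0 + 4/22 = 0 + (1/22)*4 = 0 + 2/11 = 2/11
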